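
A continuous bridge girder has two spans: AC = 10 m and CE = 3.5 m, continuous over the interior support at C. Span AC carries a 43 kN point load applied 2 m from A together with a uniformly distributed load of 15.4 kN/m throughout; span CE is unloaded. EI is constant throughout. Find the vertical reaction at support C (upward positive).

Take M_C as the redundant. Released structure: two simple spans AC and CE with a hinge at C.
End slopes at the hinge C, treating each span as simply supported:
  span AC: point load 43 at a = 2: Pab(L + a)/(6LEI) = 137.6/EI
  span AC: UDL 15.4: wL³/(24EI) = 641.7/EI
  relative rotation θ_0 = (779.3 + 0)/EI = 779.3/EI
A unit hogging moment at C produces rotation L₁/(3EI) + L₂/(3EI) = 4.5/EI.
Compatibility: M_C·(L₁+L₂)/(3EI) = θ_0, giving M_C = 173.2 kN·m (hogging).
Span AC, ΣM about A with M_C applied at C: R_C^{AC}·10 = 856 + 173.2, so R_C^{AC} = 102.9 kN and R_A = 197 − 102.9 = 94.08 kN.
Span CE, ΣM about E: R_C^{CE}·3.5 = 0 + 173.2, so R_C^{CE} = 49.48 kN and R_E = 0 − 49.48 = -49.48 kN.
R_C = 102.9 + 49.48 = 152.4 kN.

R_C = 152.4 kN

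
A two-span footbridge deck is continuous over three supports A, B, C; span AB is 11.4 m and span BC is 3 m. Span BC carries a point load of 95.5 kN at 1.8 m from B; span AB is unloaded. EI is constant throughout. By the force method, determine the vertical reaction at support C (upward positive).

R_C = 53.96 kN

Insert a hinge at B; M_B is the redundant, and each span becomes simply supported.
Rotations at B on the released spans (each span's end-slope, ×1/EI):
  span BC: point load 95.5 at a = 1.8: Pab(L + b)/(6LEI) = 48.13/EI
  relative rotation θ_0 = (0 + 48.13)/EI = 48.13/EI
A unit hogging moment at B produces rotation L₁/(3EI) + L₂/(3EI) = 4.8/EI.
Compatibility: M_B·(L₁+L₂)/(3EI) = θ_0, giving M_B = 10.03 kN·m (hogging).
Span BC, ΣM about C: R_B^{BC}·3 = 114.6 + 10.03, so R_B^{BC} = 41.54 kN and R_C = 95.5 − 41.54 = 53.96 kN.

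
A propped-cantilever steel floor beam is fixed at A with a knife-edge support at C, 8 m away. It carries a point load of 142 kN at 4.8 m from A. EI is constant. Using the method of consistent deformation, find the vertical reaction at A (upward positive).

Remove the prop at C; the released (primary) structure is a cantilever built in at A.
Free-end deflection of the primary structure under the applied loading (downward +):
  point load 142 at a = 4.8: Pa²(3L − a)/(6EI) = 10469/EI
Flexibility coefficient — unit upward force at C: δ_{CC} = L³/(3EI) = 170.7/EI.
The prop prevents deflection at C: R_C = δ_0/δ_{CC} = 10469/170.7 = 61.34 kN.
Vertical equilibrium: R_A = ΣP − R_C = 142 − 61.34 = 80.66 kN.

R_A = 80.66 kN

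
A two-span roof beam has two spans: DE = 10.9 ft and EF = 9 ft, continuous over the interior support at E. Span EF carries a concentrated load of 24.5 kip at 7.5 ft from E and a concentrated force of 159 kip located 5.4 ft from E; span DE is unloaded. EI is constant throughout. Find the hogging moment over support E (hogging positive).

Take M_E as the redundant. Released structure: two simple spans DE and EF with a hinge at E.
Discontinuity in slope at E on the released structure — sum the simple-span end rotations:
  span EF: point load 24.5 at a = 7.5: Pab(L + b)/(6LEI) = 53.59/EI
  span EF: point load 159 at a = 5.4: Pab(L + b)/(6LEI) = 721.2/EI
  relative rotation θ_0 = (0 + 774.8)/EI = 774.8/EI
A unit hogging moment at E produces rotation L₁/(3EI) + L₂/(3EI) = 6.633/EI.
Compatibility: M_E·(L₁+L₂)/(3EI) = θ_0, giving M_E = 116.8 kip·ft (hogging).

M_E = 116.8 kip·ft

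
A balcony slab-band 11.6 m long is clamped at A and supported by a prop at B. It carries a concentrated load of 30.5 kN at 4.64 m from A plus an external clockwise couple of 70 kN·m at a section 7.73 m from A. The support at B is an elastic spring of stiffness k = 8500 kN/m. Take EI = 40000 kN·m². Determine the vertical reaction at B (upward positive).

R_B = 14.26 kN

Take the reaction at B as the redundant and release it; the primary structure is a cantilever fixed at A.
Deflection at B on the released cantilever, summing each load's contribution:
  point load 30.5 at a = 4.64: Pa²(3L − a)/(6EI) = 3301/EI
  clockwise couple 70 at a = 7.73: M₀a(2L − a)/(2EI) = 4185/EI
  δ_0 = 7486/EI
Flexibility coefficient — unit upward force at B: δ_{BB} = L³/(3EI) = 520.3/EI.
With EI = 40000 kN·m²: δ_0 = 0.18715 m and δ_{BB} = 0.013007 m/kN.
Compatibility — the spring shortens by R_B/k under the reaction it provides: δ_0 − R_B·δ_{BB} = R_B/k. With 1/k = 0.000118 m/kN, R_B = δ_0 / (δ_{BB} + 1/k) = 0.18715 / (0.013007 + 0.000118) = 14.26 kN.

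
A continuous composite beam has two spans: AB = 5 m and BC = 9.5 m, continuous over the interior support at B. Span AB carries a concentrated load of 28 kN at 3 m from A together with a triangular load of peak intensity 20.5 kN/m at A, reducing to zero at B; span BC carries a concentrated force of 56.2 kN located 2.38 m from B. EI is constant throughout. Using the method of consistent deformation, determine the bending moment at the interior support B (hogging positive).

Insert a hinge at B; M_B is the redundant, and each span becomes simply supported.
End slopes at the hinge B, treating each span as simply supported:
  span AB: point load 28 at a = 3: Pab(L + a)/(6LEI) = 44.8/EI
  span AB: triangular load, peak 20.5: 7w₀L³/(360EI) = 49.83/EI
  span BC: point load 56.2 at a = 2.38: Pab(L + b)/(6LEI) = 277.7/EI
  relative rotation θ_0 = (94.63 + 277.7)/EI = 372.3/EI
A unit hogging moment at B produces rotation L₁/(3EI) + L₂/(3EI) = 4.833/EI.
Compatibility: M_B·(L₁+L₂)/(3EI) = θ_0, giving M_B = 77.03 kN·m (hogging).

M_B = 77.03 kN·m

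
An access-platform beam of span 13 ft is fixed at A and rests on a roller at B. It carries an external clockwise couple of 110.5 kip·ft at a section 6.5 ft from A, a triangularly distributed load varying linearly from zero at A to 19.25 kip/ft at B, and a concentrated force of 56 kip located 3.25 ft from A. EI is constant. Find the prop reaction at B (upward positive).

Take the reaction at B as the redundant and release it; the primary structure is a cantilever fixed at A.
Deflection at B on the released cantilever, summing each load's contribution:
  clockwise couple 110.5 at a = 6.5: M₀a(2L − a)/(2EI) = 7003/EI
  triangular load, peak 19.25 at the free end: 11w₀L⁴/(120EI) = 50398/EI
  point load 56 at a = 3.25: Pa²(3L − a)/(6EI) = 3524/EI
  δ_0 = 60926/EI
Tip deflection under a unit load at B: L³/(3EI) = 732.3/EI.
Compatibility at B: δ_0 − R_B·δ_{BB} = 0, so R_B = 60926/732.3 = 83.19 kip.

R_B = 83.19 kip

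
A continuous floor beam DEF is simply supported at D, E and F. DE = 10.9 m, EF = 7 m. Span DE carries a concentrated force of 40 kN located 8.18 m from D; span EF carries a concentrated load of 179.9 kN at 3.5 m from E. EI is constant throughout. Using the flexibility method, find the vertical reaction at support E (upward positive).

R_E = 151.8 kN

Take M_E as the redundant. Released structure: two simple spans DE and EF with a hinge at E.
Rotations at E on the released spans (each span's end-slope, ×1/EI):
  span DE: point load 40 at a = 8.18: Pab(L + a)/(6LEI) = 259.6/EI
  span EF: point load 179.9 at a = 3.5: Pab(L + b)/(6LEI) = 550.9/EI
  relative rotation θ_0 = (259.6 + 550.9)/EI = 810.6/EI
A unit hogging moment at E produces rotation L₁/(3EI) + L₂/(3EI) = 5.967/EI.
Compatibility: M_E·(L₁+L₂)/(3EI) = θ_0, giving M_E = 135.9 kN·m (hogging).
Span DE, ΣM about D with M_E applied at E: R_E^{DE}·10.9 = 327.2 + 135.9, so R_E^{DE} = 42.48 kN and R_D = 40 − 42.48 = -2.482 kN.
Span EF, ΣM about F: R_E^{EF}·7 = 629.6 + 135.9, so R_E^{EF} = 109.4 kN and R_F = 179.9 − 109.4 = 70.54 kN.
R_E = 42.48 + 109.4 = 151.8 kN.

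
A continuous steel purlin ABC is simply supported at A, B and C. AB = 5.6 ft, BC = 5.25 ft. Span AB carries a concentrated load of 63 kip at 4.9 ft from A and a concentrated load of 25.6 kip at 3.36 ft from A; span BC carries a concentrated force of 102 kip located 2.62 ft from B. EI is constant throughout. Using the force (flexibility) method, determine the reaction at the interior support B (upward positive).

Insert a hinge at B; M_B is the redundant, and each span becomes simply supported.
End slopes at the hinge B, treating each span as simply supported:
  span AB: point load 63 at a = 4.9: Pab(L + a)/(6LEI) = 67.53/EI
  span AB: point load 25.6 at a = 3.36: Pab(L + a)/(6LEI) = 51.38/EI
  span BC: point load 102 at a = 2.62: Pab(L + b)/(6LEI) = 175.8/EI
  relative rotation θ_0 = (118.9 + 175.8)/EI = 294.7/EI
A unit hogging moment at B produces rotation L₁/(3EI) + L₂/(3EI) = 3.617/EI.
Compatibility: M_B·(L₁+L₂)/(3EI) = θ_0, giving M_B = 81.49 kip·ft (hogging).
Span AB, ΣM about A with M_B applied at B: R_B^{AB}·5.6 = 394.7 + 81.49, so R_B^{AB} = 85.04 kip and R_A = 88.6 − 85.04 = 3.563 kip.
Span BC, ΣM about C: R_B^{BC}·5.25 = 268.3 + 81.49, so R_B^{BC} = 66.62 kip and R_C = 102 − 66.62 = 35.38 kip.
R_B = 85.04 + 66.62 = 151.7 kip.

R_B = 151.7 kip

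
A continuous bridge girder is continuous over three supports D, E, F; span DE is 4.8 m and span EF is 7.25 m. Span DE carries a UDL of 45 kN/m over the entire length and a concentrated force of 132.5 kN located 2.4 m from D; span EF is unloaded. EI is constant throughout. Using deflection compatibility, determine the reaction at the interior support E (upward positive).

R_E = 208.6 kN

Release continuity at E by inserting a hinge; the redundant is the internal moment M_E. The primary structure is two simply-supported spans DE and EF.
Discontinuity in slope at E on the released structure — sum the simple-span end rotations:
  span DE: UDL 45: wL³/(24EI) = 207.4/EI
  span DE: point load 132.5 at a = 2.4: Pab(L + a)/(6LEI) = 190.8/EI
  relative rotation θ_0 = (398.2 + 0)/EI = 398.2/EI
A unit hogging moment at E produces rotation L₁/(3EI) + L₂/(3EI) = 4.017/EI.
Slope continuity at E: θ_0 = M_E·4.017/EI, so M_E = 398.2/4.017 = 99.13 kN·m (hogging).
Span DE, ΣM about D with M_E applied at E: R_E^{DE}·4.8 = 836.4 + 99.13, so R_E^{DE} = 194.9 kN and R_D = 348.5 − 194.9 = 153.6 kN.
Span EF, ΣM about F: R_E^{EF}·7.25 = 0 + 99.13, so R_E^{EF} = 13.67 kN and R_F = 0 − 13.67 = -13.67 kN.
R_E = 194.9 + 13.67 = 208.6 kN.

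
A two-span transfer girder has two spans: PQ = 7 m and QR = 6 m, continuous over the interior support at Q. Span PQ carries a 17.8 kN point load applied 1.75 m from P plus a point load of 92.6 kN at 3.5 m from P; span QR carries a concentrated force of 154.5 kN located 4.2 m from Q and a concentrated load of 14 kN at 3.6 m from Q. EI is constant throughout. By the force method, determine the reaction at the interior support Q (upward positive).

Insert a hinge at Q; M_Q is the redundant, and each span becomes simply supported.
Rotations at Q on the released spans (each span's end-slope, ×1/EI):
  span PQ: point load 17.8 at a = 1.75: Pab(L + a)/(6LEI) = 34.07/EI
  span PQ: point load 92.6 at a = 3.5: Pab(L + a)/(6LEI) = 283.6/EI
  span QR: point load 154.5 at a = 4.2: Pab(L + b)/(6LEI) = 253.1/EI
  span QR: point load 14 at a = 3.6: Pab(L + b)/(6LEI) = 28.22/EI
  relative rotation θ_0 = (317.7 + 281.3)/EI = 599/EI
A unit hogging moment at Q produces rotation L₁/(3EI) + L₂/(3EI) = 4.333/EI.
Slope continuity at Q: θ_0 = M_Q·4.333/EI, so M_Q = 599/4.333 = 138.2 kN·m (hogging).
Span PQ, ΣM about P with M_Q applied at Q: R_Q^{PQ}·7 = 355.2 + 138.2, so R_Q^{PQ} = 70.5 kN and R_P = 110.4 − 70.5 = 39.9 kN.
Span QR, ΣM about R: R_Q^{QR}·6 = 311.7 + 138.2, so R_Q^{QR} = 74.99 kN and R_R = 168.5 − 74.99 = 93.51 kN.
R_Q = 70.5 + 74.99 = 145.5 kN.

R_Q = 145.5 kN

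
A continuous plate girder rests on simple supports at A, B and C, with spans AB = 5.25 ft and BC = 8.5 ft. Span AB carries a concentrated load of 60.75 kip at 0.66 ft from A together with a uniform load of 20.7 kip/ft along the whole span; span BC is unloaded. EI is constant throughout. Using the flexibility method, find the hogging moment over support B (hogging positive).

Release continuity at B by inserting a hinge; the redundant is the internal moment M_B. The primary structure is two simply-supported spans AB and BC.
Discontinuity in slope at B on the released structure — sum the simple-span end rotations:
  span AB: point load 60.75 at a = 0.66: Pab(L + a)/(6LEI) = 34.53/EI
  span AB: UDL 20.7: wL³/(24EI) = 124.8/EI
  relative rotation θ_0 = (159.3 + 0)/EI = 159.3/EI
A unit hogging moment at B produces rotation L₁/(3EI) + L₂/(3EI) = 4.583/EI.
Compatibility: M_B·(L₁+L₂)/(3EI) = θ_0, giving M_B = 34.76 kip·ft (hogging).

M_B = 34.76 kip·ft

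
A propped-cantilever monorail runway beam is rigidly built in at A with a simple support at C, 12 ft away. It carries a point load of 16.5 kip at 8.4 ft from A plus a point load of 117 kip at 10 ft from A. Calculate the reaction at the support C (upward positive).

R_C = 97.32 kip

Remove the prop at C; the released (primary) structure is a cantilever built in at A.
Primary-structure tip deflection at C by superposition:
  point load 16.5 at a = 8.4: Pa²(3L − a)/(6EI) = 5356/EI
  point load 117 at a = 10: Pa²(3L − a)/(6EI) = 50700/EI
  δ_0 = 56056/EI
Flexibility coefficient — unit upward force at C: δ_{CC} = L³/(3EI) = 576/EI.
Compatibility at C: δ_0 − R_C·δ_{CC} = 0, so R_C = 56056/576 = 97.32 kip.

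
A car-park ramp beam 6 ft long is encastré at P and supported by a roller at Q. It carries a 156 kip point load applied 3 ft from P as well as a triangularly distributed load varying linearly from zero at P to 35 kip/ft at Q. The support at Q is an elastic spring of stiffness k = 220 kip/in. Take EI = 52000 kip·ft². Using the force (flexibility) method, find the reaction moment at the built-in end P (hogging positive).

M_P = 386.3 kip·ft

Release the roller at Q. Primary structure: cantilever fixed at P.
Free-end deflection of the primary structure under the applied loading (downward +):
  point load 156 at a = 3: Pa²(3L − a)/(6EI) = 3510/EI
  triangular load, peak 35 at the free end: 11w₀L⁴/(120EI) = 4158/EI
  δ_0 = 7668/EI
Tip deflection under a unit load at Q: L³/(3EI) = 72/EI.
With EI = 52000 kip·ft²: δ_0 = 0.14746 ft and δ_{QQ} = 0.001385 ft/kip.
Compatibility — the spring shortens by R_Q/k under the reaction it provides: δ_0 − R_Q·δ_{QQ} = R_Q/k. With 1/k = 1/(220×12) ft/kip = 0.000379 ft/kip, R_Q = δ_0 / (δ_{QQ} + 1/k) = 0.14746 / (0.001385 + 0.000379) = 83.62 kip.
Moment equilibrium about P: M_P = Σ(load moments about P) − R_Q·L = 888 − 83.62×6 = 386.3 kip·ft.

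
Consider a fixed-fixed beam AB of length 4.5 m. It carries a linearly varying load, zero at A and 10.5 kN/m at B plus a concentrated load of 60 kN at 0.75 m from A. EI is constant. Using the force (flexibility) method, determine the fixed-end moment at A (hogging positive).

Release both end moments; the primary structure is a simply-supported span AB with redundants M_A and M_B.
On the primary (simply-supported) span, the end slopes from the loading are:
  at A: triangular load, peak 10.5: 7w₀L³/(360EI) = 18.6/EI
  at B: triangular load, peak 10.5: w₀L³/(45EI) = 21.26/EI
  at A: point load 60 at a = 0.75: Pab(L + b)/(6LEI) = 51.56/EI
  at B: point load 60 at a = 0.75: Pab(L + a)/(6LEI) = 32.81/EI
  θ_A0 = 70.17/EI,  θ_B0 = 54.08/EI
Flexibility coefficients: a unit moment at one end gives L/(3EI) there and L/(6EI) at the far end, so f₁₁ = f₂₂ = 1.5/EI and f₁₂ = f₂₁ = 0.75/EI.
Compatibility — zero rotation at each built-in end:
  1.5 M_A + 0.75 M_B = 70.17
  0.75 M_A + 1.5 M_B = 54.08
Solving the pair gives M_A = 38.34 kN·m and M_B = 16.88 kN·m (hogging).

M_A = 38.34 kN·m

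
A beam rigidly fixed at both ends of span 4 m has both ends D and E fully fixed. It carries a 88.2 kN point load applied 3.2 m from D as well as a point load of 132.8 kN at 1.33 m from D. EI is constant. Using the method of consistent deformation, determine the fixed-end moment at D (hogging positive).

M_D = 89.99 kN·m

Take the two fixed-end moments M_D, M_E as redundants; the released structure is the simple span DE.
End rotations of the released simple span under the applied load (×1/EI):
  at D: point load 88.2 at a = 3.2: Pab(L + b)/(6LEI) = 45.16/EI
  at E: point load 88.2 at a = 3.2: Pab(L + a)/(6LEI) = 67.74/EI
  at D: point load 132.8 at a = 1.33: Pab(L + b)/(6LEI) = 131.1/EI
  at E: point load 132.8 at a = 1.33: Pab(L + a)/(6LEI) = 104.7/EI
  θ_D0 = 176.2/EI,  θ_E0 = 172.5/EI
Flexibility coefficients: a unit moment at one end gives L/(3EI) there and L/(6EI) at the far end, so f₁₁ = f₂₂ = 1.333/EI and f₁₂ = f₂₁ = 0.6667/EI.
Compatibility — zero rotation at each built-in end:
  1.333 M_D + 0.6667 M_E = 176.2
  0.6667 M_D + 1.333 M_E = 172.5
Solving the pair gives M_D = 89.99 kN·m and M_E = 84.36 kN·m (hogging).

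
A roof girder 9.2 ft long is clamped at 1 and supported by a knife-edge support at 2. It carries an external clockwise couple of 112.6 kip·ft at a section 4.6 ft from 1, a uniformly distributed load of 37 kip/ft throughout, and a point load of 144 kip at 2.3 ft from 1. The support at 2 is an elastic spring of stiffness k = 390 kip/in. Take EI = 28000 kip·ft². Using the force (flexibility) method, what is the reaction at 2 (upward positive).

Release the roller at 2. Primary structure: cantilever fixed at 1.
Primary-structure tip deflection at 2 by superposition:
  clockwise couple 112.6 at a = 4.6: M₀a(2L − a)/(2EI) = 3574/EI
  UDL 37: wL⁴/(8EI) = 33133/EI
  point load 144 at a = 2.3: Pa²(3L − a)/(6EI) = 3212/EI
  δ_0 = 39919/EI
Tip deflection under a unit load at 2: L³/(3EI) = 259.6/EI.
With EI = 28000 kip·ft²: δ_0 = 1.4257 ft and δ_{22} = 0.00927 ft/kip.
Compatibility — the spring shortens by R_2/k under the reaction it provides: δ_0 − R_2·δ_{22} = R_2/k. With 1/k = 1/(390×12) ft/kip = 0.000214 ft/kip, R_2 = δ_0 / (δ_{22} + 1/k) = 1.4257 / (0.00927 + 0.000214) = 150.3 kip.

R_2 = 150.3 kip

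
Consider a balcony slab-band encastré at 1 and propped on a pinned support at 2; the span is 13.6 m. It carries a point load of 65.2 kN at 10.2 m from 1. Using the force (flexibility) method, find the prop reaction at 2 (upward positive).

Remove the prop at 2; the released (primary) structure is a cantilever built in at 1.
Downward deflection at the released point 2 due to the loads:
  point load 65.2 at a = 10.2: Pa²(3L − a)/(6EI) = 34595/EI
Flexibility coefficient — unit upward force at 2: δ_{22} = L³/(3EI) = 838.5/EI.
The prop prevents deflection at 2: R_2 = δ_0/δ_{22} = 34595/838.5 = 41.26 kN.

R_2 = 41.26 kN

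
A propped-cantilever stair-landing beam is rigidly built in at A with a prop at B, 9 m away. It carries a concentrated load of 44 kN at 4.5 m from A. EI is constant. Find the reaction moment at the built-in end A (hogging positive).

Remove the prop at B; the released (primary) structure is a cantilever built in at A.
Deflection at B on the released cantilever, summing each load's contribution:
  point load 44 at a = 4.5: Pa²(3L − a)/(6EI) = 3341/EI
Flexibility coefficient — unit upward force at B: δ_{BB} = L³/(3EI) = 243/EI.
Compatibility at B: δ_0 − R_B·δ_{BB} = 0, so R_B = 3341/243 = 13.75 kN.
Moment equilibrium about A: M_A = Σ(load moments about A) − R_B·L = 198 − 13.75×9 = 74.25 kN·m.

M_A = 74.25 kN·m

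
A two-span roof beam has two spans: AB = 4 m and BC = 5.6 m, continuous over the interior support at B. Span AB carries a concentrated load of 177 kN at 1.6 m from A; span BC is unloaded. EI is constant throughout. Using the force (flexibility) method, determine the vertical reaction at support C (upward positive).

R_C = -8.85 kN

Take M_B as the redundant. Released structure: two simple spans AB and BC with a hinge at B.
Discontinuity in slope at B on the released structure — sum the simple-span end rotations:
  span AB: point load 177 at a = 1.6: Pab(L + a)/(6LEI) = 158.6/EI
  relative rotation θ_0 = (158.6 + 0)/EI = 158.6/EI
A unit hogging moment at B produces rotation L₁/(3EI) + L₂/(3EI) = 3.2/EI.
Compatibility: M_B·(L₁+L₂)/(3EI) = θ_0, giving M_B = 49.56 kN·m (hogging).
Span BC, ΣM about C: R_B^{BC}·5.6 = 0 + 49.56, so R_B^{BC} = 8.85 kN and R_C = 0 − 8.85 = -8.85 kN.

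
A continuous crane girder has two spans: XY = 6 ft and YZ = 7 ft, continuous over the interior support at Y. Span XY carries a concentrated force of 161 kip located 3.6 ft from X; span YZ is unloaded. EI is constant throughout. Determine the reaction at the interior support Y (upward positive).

Release continuity at Y by inserting a hinge; the redundant is the internal moment M_Y. The primary structure is two simply-supported spans XY and YZ.
End slopes at the hinge Y, treating each span as simply supported:
  span XY: point load 161 at a = 3.6: Pab(L + a)/(6LEI) = 370.9/EI
  relative rotation θ_0 = (370.9 + 0)/EI = 370.9/EI
A unit hogging moment at Y produces rotation L₁/(3EI) + L₂/(3EI) = 4.333/EI.
Compatibility: M_Y·(L₁+L₂)/(3EI) = θ_0, giving M_Y = 85.6 kip·ft (hogging).
Span XY, ΣM about X with M_Y applied at Y: R_Y^{XY}·6 = 579.6 + 85.6, so R_Y^{XY} = 110.9 kip and R_X = 161 − 110.9 = 50.13 kip.
Span YZ, ΣM about Z: R_Y^{YZ}·7 = 0 + 85.6, so R_Y^{YZ} = 12.23 kip and R_Z = 0 − 12.23 = -12.23 kip.
R_Y = 110.9 + 12.23 = 123.1 kip.

R_Y = 123.1 kip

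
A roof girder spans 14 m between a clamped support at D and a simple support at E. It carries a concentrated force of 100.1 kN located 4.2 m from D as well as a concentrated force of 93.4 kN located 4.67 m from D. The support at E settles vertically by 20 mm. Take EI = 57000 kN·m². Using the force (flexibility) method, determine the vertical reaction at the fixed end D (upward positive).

Choose R_E as the redundant. The primary structure is the cantilever fixed at D.
Deflection at E on the released cantilever, summing each load's contribution:
  point load 100.1 at a = 4.2: Pa²(3L − a)/(6EI) = 11124/EI
  point load 93.4 at a = 4.67: Pa²(3L − a)/(6EI) = 12673/EI
  δ_0 = 23798/EI
Tip deflection under a unit load at E: L³/(3EI) = 914.7/EI.
With EI = 57000 kN·m²: δ_0 = 0.4175 m and δ_{EE} = 0.016047 m/kN.
Compatibility — the beam at E must follow the support down by 0.02 m: δ_0 − R_E·δ_{EE} = 0.02, so R_E = (0.4175 − 0.02)/0.016047 = 24.77 kN.
Vertical equilibrium: R_D = ΣP − R_E = 193.5 − 24.77 = 168.7 kN.

R_D = 168.7 kN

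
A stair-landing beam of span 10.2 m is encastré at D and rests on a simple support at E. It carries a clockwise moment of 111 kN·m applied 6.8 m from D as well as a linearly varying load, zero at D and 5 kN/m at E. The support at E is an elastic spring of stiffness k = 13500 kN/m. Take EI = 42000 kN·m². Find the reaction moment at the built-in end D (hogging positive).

Remove the prop at E; the released (primary) structure is a cantilever built in at D.
Deflection at E on the released cantilever, summing each load's contribution:
  clockwise couple 111 at a = 6.8: M₀a(2L − a)/(2EI) = 5133/EI
  triangular load, peak 5 at the free end: 11w₀L⁴/(120EI) = 4961/EI
  δ_0 = 10094/EI
Flexibility coefficient — unit upward force at E: δ_{EE} = L³/(3EI) = 353.7/EI.
With EI = 42000 kN·m²: δ_0 = 0.24033 m and δ_{EE} = 0.008422 m/kN.
Compatibility — the spring shortens by R_E/k under the reaction it provides: δ_0 − R_E·δ_{EE} = R_E/k. With 1/k = 0.000074 m/kN, R_E = δ_0 / (δ_{EE} + 1/k) = 0.24033 / (0.008422 + 0.000074) = 28.29 kN.
Moment equilibrium about D: M_D = Σ(load moments about D) − R_E·L = 284.4 − 28.29×10.2 = -4.117 kN·m.

M_D = -4.117 kN·m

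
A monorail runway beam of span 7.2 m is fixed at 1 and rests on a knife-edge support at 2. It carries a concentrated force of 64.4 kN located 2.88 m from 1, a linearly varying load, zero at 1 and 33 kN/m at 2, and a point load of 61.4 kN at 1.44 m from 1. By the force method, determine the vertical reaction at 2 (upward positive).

Remove the prop at 2; the released (primary) structure is a cantilever built in at 1.
Downward deflection at the released point 2 due to the loads:
  point load 64.4 at a = 2.88: Pa²(3L − a)/(6EI) = 1667/EI
  triangular load, peak 33 at the free end: 11w₀L⁴/(120EI) = 8129/EI
  point load 61.4 at a = 1.44: Pa²(3L − a)/(6EI) = 427.8/EI
  δ_0 = 10224/EI
Flexibility coefficient — unit upward force at 2: δ_{22} = L³/(3EI) = 124.4/EI.
The prop prevents deflection at 2: R_2 = δ_0/δ_{22} = 10224/124.4 = 82.17 kN.

R_2 = 82.17 kN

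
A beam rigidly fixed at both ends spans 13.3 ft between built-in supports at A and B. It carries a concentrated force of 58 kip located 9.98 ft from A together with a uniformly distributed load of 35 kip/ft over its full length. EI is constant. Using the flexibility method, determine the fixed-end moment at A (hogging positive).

Release both end moments; the primary structure is a simply-supported span AB with redundants M_A and M_B.
On the primary (simply-supported) span, the end slopes from the loading are:
  at A: point load 58 at a = 9.98: Pab(L + b)/(6LEI) = 400.2/EI
  at B: point load 58 at a = 9.98: Pab(L + a)/(6LEI) = 560.6/EI
  at A: UDL 35: wL³/(24EI) = 3431/EI
  at B: UDL 35: wL³/(24EI) = 3431/EI
  θ_A0 = 3831/EI,  θ_B0 = 3992/EI
Flexibility coefficients: a unit moment at one end gives L/(3EI) there and L/(6EI) at the far end, so f₁₁ = f₂₂ = 4.433/EI and f₁₂ = f₂₁ = 2.217/EI.
Compatibility — zero rotation at each built-in end:
  4.433 M_A + 2.217 M_B = 3831
  2.217 M_A + 4.433 M_B = 3992
Solving the pair gives M_A = 552 kip·ft and M_B = 624.4 kip·ft (hogging).

M_A = 552 kip·ft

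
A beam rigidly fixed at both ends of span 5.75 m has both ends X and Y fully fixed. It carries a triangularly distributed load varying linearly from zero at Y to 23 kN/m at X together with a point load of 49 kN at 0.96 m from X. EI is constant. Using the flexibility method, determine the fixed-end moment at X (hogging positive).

M_X = 70.67 kN·m

Take the two fixed-end moments M_X, M_Y as redundants; the released structure is the simple span XY.
Simple-span end rotations at X and Y under the given loads:
  at X: triangular load, peak 23: w₀L³/(45EI) = 97.17/EI
  at Y: triangular load, peak 23: 7w₀L³/(360EI) = 85.02/EI
  at X: point load 49 at a = 0.96: Pab(L + b)/(6LEI) = 68.84/EI
  at Y: point load 49 at a = 0.96: Pab(L + a)/(6LEI) = 43.82/EI
  θ_X0 = 166/EI,  θ_Y0 = 128.8/EI
Flexibility coefficients: a unit moment at one end gives L/(3EI) there and L/(6EI) at the far end, so f₁₁ = f₂₂ = 1.917/EI and f₁₂ = f₂₁ = 0.9583/EI.
Compatibility — zero rotation at each built-in end:
  1.917 M_X + 0.9583 M_Y = 166
  0.9583 M_X + 1.917 M_Y = 128.8
Solving the pair gives M_X = 70.67 kN·m and M_Y = 31.89 kN·m (hogging).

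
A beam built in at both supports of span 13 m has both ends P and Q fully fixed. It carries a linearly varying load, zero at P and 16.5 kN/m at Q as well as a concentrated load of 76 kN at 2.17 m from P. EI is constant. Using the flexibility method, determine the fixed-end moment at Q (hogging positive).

M_Q = 162.4 kN·m

Release both end moments; the primary structure is a simply-supported span PQ with redundants M_P and M_Q.
On the primary (simply-supported) span, the end slopes from the loading are:
  at P: triangular load, peak 16.5: 7w₀L³/(360EI) = 704.9/EI
  at Q: triangular load, peak 16.5: w₀L³/(45EI) = 805.6/EI
  at P: point load 76 at a = 2.17: Pab(L + b)/(6LEI) = 545.7/EI
  at Q: point load 76 at a = 2.17: Pab(L + a)/(6LEI) = 347.4/EI
  θ_P0 = 1251/EI,  θ_Q0 = 1153/EI
Flexibility coefficients: a unit moment at one end gives L/(3EI) there and L/(6EI) at the far end, so f₁₁ = f₂₂ = 4.333/EI and f₁₂ = f₂₁ = 2.167/EI.
Compatibility — zero rotation at each built-in end:
  4.333 M_P + 2.167 M_Q = 1251
  2.167 M_P + 4.333 M_Q = 1153
Solving the pair gives M_P = 207.4 kN·m and M_Q = 162.4 kN·m (hogging).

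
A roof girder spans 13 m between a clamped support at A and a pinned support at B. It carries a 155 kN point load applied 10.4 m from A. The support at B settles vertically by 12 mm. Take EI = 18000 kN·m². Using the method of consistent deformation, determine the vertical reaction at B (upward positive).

Release the roller at B. Primary structure: cantilever fixed at A.
Downward deflection at the released point B due to the loads:
  point load 155 at a = 10.4: Pa²(3L − a)/(6EI) = 79912/EI
Flexibility coefficient — unit upward force at B: δ_{BB} = L³/(3EI) = 732.3/EI.
With EI = 18000 kN·m²: δ_0 = 4.4396 m and δ_{BB} = 0.040685 m/kN.
Compatibility — the beam at B must follow the support down by 0.012 m: δ_0 − R_B·δ_{BB} = 0.012, so R_B = (4.4396 − 0.012)/0.040685 = 108.8 kN.

R_B = 108.8 kN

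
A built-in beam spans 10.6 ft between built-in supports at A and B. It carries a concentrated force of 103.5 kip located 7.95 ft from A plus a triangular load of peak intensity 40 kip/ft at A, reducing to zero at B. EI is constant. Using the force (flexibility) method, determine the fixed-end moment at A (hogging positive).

M_A = 276.1 kip·ft

Release both end moments; the primary structure is a simply-supported span AB with redundants M_A and M_B.
Simple-span end rotations at A and B under the given loads:
  at A: point load 103.5 at a = 7.95: Pab(L + b)/(6LEI) = 454.3/EI
  at B: point load 103.5 at a = 7.95: Pab(L + a)/(6LEI) = 636/EI
  at A: triangular load, peak 40: w₀L³/(45EI) = 1059/EI
  at B: triangular load, peak 40: 7w₀L³/(360EI) = 926.3/EI
  θ_A0 = 1513/EI,  θ_B0 = 1562/EI
Flexibility coefficients: a unit moment at one end gives L/(3EI) there and L/(6EI) at the far end, so f₁₁ = f₂₂ = 3.533/EI and f₁₂ = f₂₁ = 1.767/EI.
Compatibility — zero rotation at each built-in end:
  3.533 M_A + 1.767 M_B = 1513
  1.767 M_A + 3.533 M_B = 1562
Solving the pair gives M_A = 276.1 kip·ft and M_B = 304.1 kip·ft (hogging).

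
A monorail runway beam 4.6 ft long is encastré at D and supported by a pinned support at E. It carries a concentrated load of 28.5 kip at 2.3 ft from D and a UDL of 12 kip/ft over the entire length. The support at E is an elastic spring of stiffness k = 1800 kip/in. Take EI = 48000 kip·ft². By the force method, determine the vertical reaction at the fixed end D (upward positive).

Remove the prop at E; the released (primary) structure is a cantilever built in at D.
Downward deflection at the released point E due to the loads:
  point load 28.5 at a = 2.3: Pa²(3L − a)/(6EI) = 289/EI
  UDL 12: wL⁴/(8EI) = 671.6/EI
  δ_0 = 960.6/EI
Flexibility coefficient — unit upward force at E: δ_{EE} = L³/(3EI) = 32.45/EI.
With EI = 48000 kip·ft²: δ_0 = 0.020012 ft and δ_{EE} = 0.000676 ft/kip.
Compatibility — the spring shortens by R_E/k under the reaction it provides: δ_0 − R_E·δ_{EE} = R_E/k. With 1/k = 1/(1800×12) ft/kip = 0.000046 ft/kip, R_E = δ_0 / (δ_{EE} + 1/k) = 0.020012 / (0.000676 + 0.000046) = 27.71 kip.
Vertical equilibrium: R_D = ΣP − R_E = 83.7 − 27.71 = 55.99 kip.

R_D = 55.99 kip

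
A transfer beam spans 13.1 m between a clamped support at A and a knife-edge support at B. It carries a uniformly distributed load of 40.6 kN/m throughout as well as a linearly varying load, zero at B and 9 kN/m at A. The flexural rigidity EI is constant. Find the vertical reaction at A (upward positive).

R_A = 379.6 kN

Choose R_B as the redundant. The primary structure is the cantilever fixed at A.
Free-end deflection of the primary structure under the applied loading (downward +):
  UDL 40.6: wL⁴/(8EI) = 149459/EI
  triangular load, peak 9 at the fixed end: w₀L⁴/(30EI) = 8835/EI
  δ_0 = 158294/EI
Tip deflection under a unit load at B: L³/(3EI) = 749.4/EI.
The prop prevents deflection at B: R_B = δ_0/δ_{BB} = 158294/749.4 = 211.2 kN.
Vertical equilibrium: R_A = ΣP − R_B = 590.8 − 211.2 = 379.6 kN.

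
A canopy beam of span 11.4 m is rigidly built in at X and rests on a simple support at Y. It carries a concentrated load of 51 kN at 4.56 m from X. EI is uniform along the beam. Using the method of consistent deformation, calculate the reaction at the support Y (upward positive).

Take the reaction at Y as the redundant and release it; the primary structure is a cantilever fixed at X.
Downward deflection at the released point Y due to the loads:
  point load 51 at a = 4.56: Pa²(3L − a)/(6EI) = 5239/EI
Flexibility coefficient — unit upward force at Y: δ_{YY} = L³/(3EI) = 493.8/EI.
Compatibility at Y: δ_0 − R_Y·δ_{YY} = 0, so R_Y = 5239/493.8 = 10.61 kN.

R_Y = 10.61 kN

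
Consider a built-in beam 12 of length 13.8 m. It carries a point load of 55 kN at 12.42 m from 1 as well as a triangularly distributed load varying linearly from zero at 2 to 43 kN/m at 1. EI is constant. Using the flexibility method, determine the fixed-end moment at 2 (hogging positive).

Release both end moments; the primary structure is a simply-supported span 12 with redundants M_1 and M_2.
On the primary (simply-supported) span, the end slopes from the loading are:
  at 1: point load 55 at a = 12.42: Pab(L + b)/(6LEI) = 172.8/EI
  at 2: point load 55 at a = 12.42: Pab(L + a)/(6LEI) = 298.5/EI
  at 1: triangular load, peak 43: w₀L³/(45EI) = 2511/EI
  at 2: triangular load, peak 43: 7w₀L³/(360EI) = 2197/EI
  θ_10 = 2684/EI,  θ_20 = 2496/EI
Flexibility coefficients: a unit moment at one end gives L/(3EI) there and L/(6EI) at the far end, so f₁₁ = f₂₂ = 4.6/EI and f₁₂ = f₂₁ = 2.3/EI.
Compatibility — zero rotation at each built-in end:
  4.6 M_1 + 2.3 M_2 = 2684
  2.3 M_1 + 4.6 M_2 = 2496
Solving the pair gives M_1 = 416.3 kN·m and M_2 = 334.4 kN·m (hogging).

M_2 = 334.4 kN·m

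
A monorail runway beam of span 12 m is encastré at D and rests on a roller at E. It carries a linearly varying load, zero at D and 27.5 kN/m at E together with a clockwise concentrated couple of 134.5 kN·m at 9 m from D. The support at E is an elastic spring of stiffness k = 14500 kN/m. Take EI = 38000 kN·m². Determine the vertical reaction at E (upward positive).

Take the reaction at E as the redundant and release it; the primary structure is a cantilever fixed at D.
Downward deflection at the released point E due to the loads:
  triangular load, peak 27.5 at the free end: 11w₀L⁴/(120EI) = 52272/EI
  clockwise couple 134.5 at a = 9: M₀a(2L − a)/(2EI) = 9079/EI
  δ_0 = 61351/EI
Tip deflection under a unit load at E: L³/(3EI) = 576/EI.
With EI = 38000 kN·m²: δ_0 = 1.6145 m and δ_{EE} = 0.015158 m/kN.
Compatibility — the spring shortens by R_E/k under the reaction it provides: δ_0 − R_E·δ_{EE} = R_E/k. With 1/k = 0.000069 m/kN, R_E = δ_0 / (δ_{EE} + 1/k) = 1.6145 / (0.015158 + 0.000069) = 106 kN.

R_E = 106 kN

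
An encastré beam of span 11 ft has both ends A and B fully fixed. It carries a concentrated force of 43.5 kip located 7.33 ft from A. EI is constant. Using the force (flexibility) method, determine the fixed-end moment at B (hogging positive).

M_B = 70.89 kip·ft

Take the two fixed-end moments M_A, M_B as redundants; the released structure is the simple span AB.
Simple-span end rotations at A and B under the given loads:
  at A: point load 43.5 at a = 7.33: Pab(L + b)/(6LEI) = 260.1/EI
  at B: point load 43.5 at a = 7.33: Pab(L + a)/(6LEI) = 325/EI
  θ_A0 = 260.1/EI,  θ_B0 = 325/EI
Flexibility coefficients: a unit moment at one end gives L/(3EI) there and L/(6EI) at the far end, so f₁₁ = f₂₂ = 3.667/EI and f₁₂ = f₂₁ = 1.833/EI.
Compatibility — zero rotation at each built-in end:
  3.667 M_A + 1.833 M_B = 260.1
  1.833 M_A + 3.667 M_B = 325
Solving the pair gives M_A = 35.49 kip·ft and M_B = 70.89 kip·ft (hogging).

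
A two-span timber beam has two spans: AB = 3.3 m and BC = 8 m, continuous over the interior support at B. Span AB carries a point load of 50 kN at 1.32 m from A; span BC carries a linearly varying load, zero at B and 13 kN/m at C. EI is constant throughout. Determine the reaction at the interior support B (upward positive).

Take M_B as the redundant. Released structure: two simple spans AB and BC with a hinge at B.
Discontinuity in slope at B on the released structure — sum the simple-span end rotations:
  span AB: point load 50 at a = 1.32: Pab(L + a)/(6LEI) = 30.49/EI
  span BC: triangular load, peak 13: 7w₀L³/(360EI) = 129.4/EI
  relative rotation θ_0 = (30.49 + 129.4)/EI = 159.9/EI
A unit hogging moment at B produces rotation L₁/(3EI) + L₂/(3EI) = 3.767/EI.
Slope continuity at B: θ_0 = M_B·3.767/EI, so M_B = 159.9/3.767 = 42.46 kN·m (hogging).
Span AB, ΣM about A with M_B applied at B: R_B^{AB}·3.3 = 66 + 42.46, so R_B^{AB} = 32.87 kN and R_A = 50 − 32.87 = 17.13 kN.
Span BC, ΣM about C: R_B^{BC}·8 = 138.7 + 42.46, so R_B^{BC} = 22.64 kN and R_C = 52 − 22.64 = 29.36 kN.
R_B = 32.87 + 22.64 = 55.51 kN.

R_B = 55.51 kN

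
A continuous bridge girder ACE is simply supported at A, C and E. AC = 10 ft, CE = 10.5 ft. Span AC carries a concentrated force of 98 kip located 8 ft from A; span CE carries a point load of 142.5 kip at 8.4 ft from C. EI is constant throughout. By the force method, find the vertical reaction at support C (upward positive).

R_C = 134.7 kip

Release continuity at C by inserting a hinge; the redundant is the internal moment M_C. The primary structure is two simply-supported spans AC and CE.
Rotations at C on the released spans (each span's end-slope, ×1/EI):
  span AC: point load 98 at a = 8: Pab(L + a)/(6LEI) = 470.4/EI
  span CE: point load 142.5 at a = 8.4: Pab(L + b)/(6LEI) = 502.7/EI
  relative rotation θ_0 = (470.4 + 502.7)/EI = 973.1/EI
A unit hogging moment at C produces rotation L₁/(3EI) + L₂/(3EI) = 6.833/EI.
Slope continuity at C: θ_0 = M_C·6.833/EI, so M_C = 973.1/6.833 = 142.4 kip·ft (hogging).
Span AC, ΣM about A with M_C applied at C: R_C^{AC}·10 = 784 + 142.4, so R_C^{AC} = 92.64 kip and R_A = 98 − 92.64 = 5.359 kip.
Span CE, ΣM about E: R_C^{CE}·10.5 = 299.2 + 142.4, so R_C^{CE} = 42.06 kip and R_E = 142.5 − 42.06 = 100.4 kip.
R_C = 92.64 + 42.06 = 134.7 kip.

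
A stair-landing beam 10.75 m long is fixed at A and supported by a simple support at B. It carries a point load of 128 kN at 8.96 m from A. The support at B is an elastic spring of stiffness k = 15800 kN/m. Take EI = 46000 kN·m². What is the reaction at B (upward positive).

Release the roller at B. Primary structure: cantilever fixed at A.
Deflection at B on the released cantilever, summing each load's contribution:
  point load 128 at a = 8.96: Pa²(3L − a)/(6EI) = 39888/EI
Flexibility coefficient — unit upward force at B: δ_{BB} = L³/(3EI) = 414.1/EI.
With EI = 46000 kN·m²: δ_0 = 0.86713 m and δ_{BB} = 0.009002 m/kN.
Compatibility — the spring shortens by R_B/k under the reaction it provides: δ_0 − R_B·δ_{BB} = R_B/k. With 1/k = 0.000063 m/kN, R_B = δ_0 / (δ_{BB} + 1/k) = 0.86713 / (0.009002 + 0.000063) = 95.65 kN.

R_B = 95.65 kN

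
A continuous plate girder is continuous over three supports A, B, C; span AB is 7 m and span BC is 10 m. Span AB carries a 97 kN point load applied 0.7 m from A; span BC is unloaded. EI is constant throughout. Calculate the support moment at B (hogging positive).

M_B = 13.84 kN·m

Insert a hinge at B; M_B is the redundant, and each span becomes simply supported.
End slopes at the hinge B, treating each span as simply supported:
  span AB: point load 97 at a = 0.7: Pab(L + a)/(6LEI) = 78.42/EI
  relative rotation θ_0 = (78.42 + 0)/EI = 78.42/EI
A unit hogging moment at B produces rotation L₁/(3EI) + L₂/(3EI) = 5.667/EI.
Slope continuity at B: θ_0 = M_B·5.667/EI, so M_B = 78.42/5.667 = 13.84 kN·m (hogging).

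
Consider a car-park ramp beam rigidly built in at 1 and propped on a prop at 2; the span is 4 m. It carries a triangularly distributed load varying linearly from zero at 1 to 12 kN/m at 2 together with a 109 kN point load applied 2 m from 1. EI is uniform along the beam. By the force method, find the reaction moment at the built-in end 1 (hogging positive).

M_1 = 92.95 kN·m

Choose R_2 as the redundant. The primary structure is the cantilever fixed at 1.
Downward deflection at the released point 2 due to the loads:
  triangular load, peak 12 at the free end: 11w₀L⁴/(120EI) = 281.6/EI
  point load 109 at a = 2: Pa²(3L − a)/(6EI) = 726.7/EI
  δ_0 = 1008/EI
Tip deflection under a unit load at 2: L³/(3EI) = 21.33/EI.
The prop prevents deflection at 2: R_2 = δ_0/δ_{22} = 1008/21.33 = 47.26 kN.
Moment equilibrium about 1: M_1 = Σ(load moments about 1) − R_2·L = 282 − 47.26×4 = 92.95 kN·m.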